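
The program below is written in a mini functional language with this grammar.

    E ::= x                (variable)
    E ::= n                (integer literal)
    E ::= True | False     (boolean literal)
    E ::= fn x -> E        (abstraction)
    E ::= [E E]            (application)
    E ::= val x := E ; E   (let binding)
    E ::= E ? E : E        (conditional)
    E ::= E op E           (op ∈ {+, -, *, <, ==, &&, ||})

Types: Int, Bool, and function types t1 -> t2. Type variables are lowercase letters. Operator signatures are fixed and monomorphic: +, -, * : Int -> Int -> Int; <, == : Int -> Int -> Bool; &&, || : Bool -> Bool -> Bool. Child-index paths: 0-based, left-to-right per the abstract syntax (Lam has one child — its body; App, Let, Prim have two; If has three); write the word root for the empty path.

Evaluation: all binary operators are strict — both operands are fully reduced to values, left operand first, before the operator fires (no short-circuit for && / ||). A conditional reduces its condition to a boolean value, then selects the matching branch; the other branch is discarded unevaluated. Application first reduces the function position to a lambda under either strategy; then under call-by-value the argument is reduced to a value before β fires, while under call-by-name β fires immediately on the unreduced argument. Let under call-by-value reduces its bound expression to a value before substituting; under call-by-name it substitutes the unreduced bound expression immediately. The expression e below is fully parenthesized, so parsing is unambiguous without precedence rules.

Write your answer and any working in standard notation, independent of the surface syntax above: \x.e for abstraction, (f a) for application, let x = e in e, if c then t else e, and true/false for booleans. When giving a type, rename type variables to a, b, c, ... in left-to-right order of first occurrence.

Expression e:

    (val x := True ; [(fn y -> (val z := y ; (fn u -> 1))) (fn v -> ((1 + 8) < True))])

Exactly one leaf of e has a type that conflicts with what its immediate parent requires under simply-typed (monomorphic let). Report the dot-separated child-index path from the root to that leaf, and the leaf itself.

Working:
let x : Bool
y : a
let z : a
\u._ : b -> Int
\y._ : a -> b -> Int
  unify Int ~ Int
  unify Int ~ Int
  unify Int ~ Int
  unify Bool ~ Int
  FAIL: mismatch Bool ~ Int

Answer: 1.1.0.1 : true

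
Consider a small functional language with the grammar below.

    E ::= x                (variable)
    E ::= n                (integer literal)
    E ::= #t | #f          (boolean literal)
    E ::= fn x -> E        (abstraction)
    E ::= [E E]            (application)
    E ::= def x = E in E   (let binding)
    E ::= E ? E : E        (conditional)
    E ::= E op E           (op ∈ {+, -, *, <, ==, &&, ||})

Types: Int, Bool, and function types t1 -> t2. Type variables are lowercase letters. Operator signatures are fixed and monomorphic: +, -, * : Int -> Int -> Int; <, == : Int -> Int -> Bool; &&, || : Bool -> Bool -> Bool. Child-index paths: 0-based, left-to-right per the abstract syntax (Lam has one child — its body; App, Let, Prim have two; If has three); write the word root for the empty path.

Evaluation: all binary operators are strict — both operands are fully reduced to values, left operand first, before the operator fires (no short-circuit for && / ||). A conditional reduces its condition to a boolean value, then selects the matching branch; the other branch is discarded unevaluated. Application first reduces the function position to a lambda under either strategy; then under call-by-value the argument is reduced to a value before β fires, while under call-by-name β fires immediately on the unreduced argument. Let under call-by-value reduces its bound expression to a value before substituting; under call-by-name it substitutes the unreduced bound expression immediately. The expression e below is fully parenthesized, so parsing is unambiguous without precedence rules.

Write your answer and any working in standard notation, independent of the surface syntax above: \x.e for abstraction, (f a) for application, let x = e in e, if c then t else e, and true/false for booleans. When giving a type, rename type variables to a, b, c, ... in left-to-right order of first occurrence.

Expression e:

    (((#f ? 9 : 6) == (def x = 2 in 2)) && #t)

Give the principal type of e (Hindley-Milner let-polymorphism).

Answer: Bool

Working:
  unify Bool ~ Bool
  unify Int ~ Int
  unify Int ~ Int
let x : Int
  unify Int ~ Int
  unify Bool ~ Bool
  unify Bool ~ Bool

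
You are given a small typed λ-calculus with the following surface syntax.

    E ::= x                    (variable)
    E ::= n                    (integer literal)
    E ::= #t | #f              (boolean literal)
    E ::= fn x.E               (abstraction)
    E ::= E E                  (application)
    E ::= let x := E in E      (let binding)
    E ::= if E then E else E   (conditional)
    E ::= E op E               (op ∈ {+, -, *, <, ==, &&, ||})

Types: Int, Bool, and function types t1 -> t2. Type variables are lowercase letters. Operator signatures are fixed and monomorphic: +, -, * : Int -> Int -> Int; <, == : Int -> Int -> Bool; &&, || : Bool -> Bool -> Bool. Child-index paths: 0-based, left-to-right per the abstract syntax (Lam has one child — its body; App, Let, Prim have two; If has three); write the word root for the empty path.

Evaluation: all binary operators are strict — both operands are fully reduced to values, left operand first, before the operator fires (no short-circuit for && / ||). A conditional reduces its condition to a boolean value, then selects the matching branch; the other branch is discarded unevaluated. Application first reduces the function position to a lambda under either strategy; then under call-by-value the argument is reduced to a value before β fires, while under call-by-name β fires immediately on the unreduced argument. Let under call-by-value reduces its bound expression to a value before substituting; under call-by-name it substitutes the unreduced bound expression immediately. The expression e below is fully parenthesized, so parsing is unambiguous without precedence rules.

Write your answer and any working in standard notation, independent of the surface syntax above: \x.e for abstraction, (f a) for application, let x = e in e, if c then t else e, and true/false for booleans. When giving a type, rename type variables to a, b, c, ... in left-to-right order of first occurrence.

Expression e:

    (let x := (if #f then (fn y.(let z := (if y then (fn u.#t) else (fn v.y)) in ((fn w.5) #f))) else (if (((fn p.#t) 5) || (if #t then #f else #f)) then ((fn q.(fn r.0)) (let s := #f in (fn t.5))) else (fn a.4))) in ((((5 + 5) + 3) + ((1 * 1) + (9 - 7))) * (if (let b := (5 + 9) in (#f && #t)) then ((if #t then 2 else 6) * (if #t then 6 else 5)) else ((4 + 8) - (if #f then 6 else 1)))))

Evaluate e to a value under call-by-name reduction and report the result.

Answer: 176

Working:
step 0: (let x = (if false then (\y.(let z = (if y then (\u.true) else (\v.y)) in ((\w.5) false))) else (if (((\p.true) 5) || (if true then false else false)) then ((\q.(\r.0)) (let s = false in (\t.5))) else (\a.4))) in ((((5 + 5) + 3) + ((1 * 1) + (9 - 7))) * (if (let b = (5 + 9) in (false && true)) then ((if true then 2 else 6) * (if true then 6 else 5)) else ((4 + 8) - (if false then 6 else 1)))))
step 1: [let@root] ((((5 + 5) + 3) + ((1 * 1) + (9 - 7))) * (if (let b = (5 + 9) in (false && true)) then ((if true then 2 else 6) * (if true then 6 else 5)) else ((4 + 8) - (if false then 6 else 1))))
step 2: [delta@0.0.0] (((10 + 3) + ((1 * 1) + (9 - 7))) * (if (let b = (5 + 9) in (false && true)) then ((if true then 2 else 6) * (if true then 6 else 5)) else ((4 + 8) - (if false then 6 else 1))))
step 3: [delta@0.0] ((13 + ((1 * 1) + (9 - 7))) * (if (let b = (5 + 9) in (false && true)) then ((if true then 2 else 6) * (if true then 6 else 5)) else ((4 + 8) - (if false then 6 else 1))))
step 4: [delta@0.1.0] ((13 + (1 + (9 - 7))) * (if (let b = (5 + 9) in (false && true)) then ((if true then 2 else 6) * (if true then 6 else 5)) else ((4 + 8) - (if false then 6 else 1))))
step 5: [delta@0.1.1] ((13 + (1 + 2)) * (if (let b = (5 + 9) in (false && true)) then ((if true then 2 else 6) * (if true then 6 else 5)) else ((4 + 8) - (if false then 6 else 1))))
step 6: [delta@0.1] ((13 + 3) * (if (let b = (5 + 9) in (false && true)) then ((if true then 2 else 6) * (if true then 6 else 5)) else ((4 + 8) - (if false then 6 else 1))))
step 7: [delta@0] (16 * (if (let b = (5 + 9) in (false && true)) then ((if true then 2 else 6) * (if true then 6 else 5)) else ((4 + 8) - (if false then 6 else 1))))
step 8: [let@1.0] (16 * (if (false && true) then ((if true then 2 else 6) * (if true then 6 else 5)) else ((4 + 8) - (if false then 6 else 1))))
step 9: [delta@1.0] (16 * (if false then ((if true then 2 else 6) * (if true then 6 else 5)) else ((4 + 8) - (if false then 6 else 1))))
step 10: [if@1] (16 * ((4 + 8) - (if false then 6 else 1)))
step 11: [delta@1.0] (16 * (12 - (if false then 6 else 1)))
step 12: [if@1.1] (16 * (12 - 1))
step 13: [delta@1] (16 * 11)
step 14: [delta@root] 176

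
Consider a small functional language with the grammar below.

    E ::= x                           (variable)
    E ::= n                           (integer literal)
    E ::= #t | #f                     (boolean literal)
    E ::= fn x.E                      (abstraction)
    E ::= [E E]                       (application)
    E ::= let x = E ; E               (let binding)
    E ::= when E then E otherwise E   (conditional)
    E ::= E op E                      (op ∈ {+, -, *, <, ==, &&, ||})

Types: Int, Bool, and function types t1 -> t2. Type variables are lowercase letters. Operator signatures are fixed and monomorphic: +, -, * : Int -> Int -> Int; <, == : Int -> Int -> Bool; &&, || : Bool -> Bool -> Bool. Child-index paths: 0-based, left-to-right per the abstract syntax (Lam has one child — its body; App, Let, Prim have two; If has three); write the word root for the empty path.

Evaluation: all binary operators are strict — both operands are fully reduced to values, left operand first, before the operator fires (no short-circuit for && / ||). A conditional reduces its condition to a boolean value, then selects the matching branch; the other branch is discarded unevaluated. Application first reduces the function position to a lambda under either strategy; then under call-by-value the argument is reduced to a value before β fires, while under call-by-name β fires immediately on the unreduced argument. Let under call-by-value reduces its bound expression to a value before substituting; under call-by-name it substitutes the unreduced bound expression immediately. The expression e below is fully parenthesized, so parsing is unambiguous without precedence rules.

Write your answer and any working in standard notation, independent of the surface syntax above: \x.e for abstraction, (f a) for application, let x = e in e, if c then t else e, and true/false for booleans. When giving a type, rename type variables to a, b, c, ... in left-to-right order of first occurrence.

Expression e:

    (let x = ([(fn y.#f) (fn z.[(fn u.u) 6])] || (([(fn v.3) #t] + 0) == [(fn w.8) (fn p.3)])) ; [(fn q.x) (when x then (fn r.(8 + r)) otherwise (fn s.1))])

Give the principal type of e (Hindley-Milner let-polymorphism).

Working:
\y._ : a -> Bool
u : c
\u._ : c -> c
  unify c -> c ~ Int -> d
  unify c ~ Int
  unify Int ~ d
_ _ : Int
\z._ : b -> Int
  unify a -> Bool ~ (b -> Int) -> e
  unify a ~ b -> Int
  unify Bool ~ e
_ _ : Bool
  unify Bool ~ Bool
\v._ : f -> Int
  unify f -> Int ~ Bool -> g
  unify f ~ Bool
  unify Int ~ g
_ _ : Int
  unify Int ~ Int
  unify Int ~ Int
  unify Int ~ Int
\w._ : h -> Int
\p._ : i -> Int
  unify h -> Int ~ (i -> Int) -> j
  unify h ~ i -> Int
  unify Int ~ j
_ _ : Int
  unify Int ~ Int
  unify Bool ~ Bool
let x : Bool
x : Bool
\q._ : k -> Bool
x : Bool
  unify Bool ~ Bool
  unify Int ~ Int
r : l
  unify l ~ Int
\r._ : Int -> Int
\s._ : m -> Int
  unify Int -> Int ~ m -> Int
  unify Int ~ m
  unify Int ~ Int
  unify k -> Bool ~ (Int -> Int) -> n
  unify k ~ Int -> Int
  unify Bool ~ n
_ _ : Bool

Answer: Bool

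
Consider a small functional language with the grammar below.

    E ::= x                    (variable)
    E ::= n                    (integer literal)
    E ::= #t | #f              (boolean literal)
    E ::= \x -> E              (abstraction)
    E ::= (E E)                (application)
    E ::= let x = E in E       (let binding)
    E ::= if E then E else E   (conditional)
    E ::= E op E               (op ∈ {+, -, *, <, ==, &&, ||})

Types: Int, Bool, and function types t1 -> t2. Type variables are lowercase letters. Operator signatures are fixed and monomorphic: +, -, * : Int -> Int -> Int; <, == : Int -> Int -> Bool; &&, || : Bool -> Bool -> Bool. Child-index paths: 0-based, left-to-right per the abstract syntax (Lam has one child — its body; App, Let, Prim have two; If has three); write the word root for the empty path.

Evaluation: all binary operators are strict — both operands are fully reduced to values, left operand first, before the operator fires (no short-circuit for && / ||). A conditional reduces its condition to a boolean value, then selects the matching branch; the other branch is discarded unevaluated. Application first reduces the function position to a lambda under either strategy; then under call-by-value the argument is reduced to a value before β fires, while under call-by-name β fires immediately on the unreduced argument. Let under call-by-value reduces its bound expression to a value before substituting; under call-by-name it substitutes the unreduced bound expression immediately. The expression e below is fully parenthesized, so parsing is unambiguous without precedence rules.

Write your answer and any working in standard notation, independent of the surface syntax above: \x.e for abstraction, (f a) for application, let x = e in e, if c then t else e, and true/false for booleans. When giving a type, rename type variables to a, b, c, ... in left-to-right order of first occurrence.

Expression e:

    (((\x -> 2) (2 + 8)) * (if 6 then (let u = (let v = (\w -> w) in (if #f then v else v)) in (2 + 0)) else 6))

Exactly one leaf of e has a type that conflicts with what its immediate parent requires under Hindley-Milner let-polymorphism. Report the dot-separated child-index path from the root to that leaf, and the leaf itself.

Working:
\x._ : a -> Int
  unify Int ~ Int
  unify Int ~ Int
  unify a -> Int ~ Int -> b
  unify a ~ Int
  unify Int ~ b
_ _ : Int
  unify Int ~ Int
  unify Int ~ Bool
  FAIL: mismatch Int ~ Bool

Answer: 1.0 : 6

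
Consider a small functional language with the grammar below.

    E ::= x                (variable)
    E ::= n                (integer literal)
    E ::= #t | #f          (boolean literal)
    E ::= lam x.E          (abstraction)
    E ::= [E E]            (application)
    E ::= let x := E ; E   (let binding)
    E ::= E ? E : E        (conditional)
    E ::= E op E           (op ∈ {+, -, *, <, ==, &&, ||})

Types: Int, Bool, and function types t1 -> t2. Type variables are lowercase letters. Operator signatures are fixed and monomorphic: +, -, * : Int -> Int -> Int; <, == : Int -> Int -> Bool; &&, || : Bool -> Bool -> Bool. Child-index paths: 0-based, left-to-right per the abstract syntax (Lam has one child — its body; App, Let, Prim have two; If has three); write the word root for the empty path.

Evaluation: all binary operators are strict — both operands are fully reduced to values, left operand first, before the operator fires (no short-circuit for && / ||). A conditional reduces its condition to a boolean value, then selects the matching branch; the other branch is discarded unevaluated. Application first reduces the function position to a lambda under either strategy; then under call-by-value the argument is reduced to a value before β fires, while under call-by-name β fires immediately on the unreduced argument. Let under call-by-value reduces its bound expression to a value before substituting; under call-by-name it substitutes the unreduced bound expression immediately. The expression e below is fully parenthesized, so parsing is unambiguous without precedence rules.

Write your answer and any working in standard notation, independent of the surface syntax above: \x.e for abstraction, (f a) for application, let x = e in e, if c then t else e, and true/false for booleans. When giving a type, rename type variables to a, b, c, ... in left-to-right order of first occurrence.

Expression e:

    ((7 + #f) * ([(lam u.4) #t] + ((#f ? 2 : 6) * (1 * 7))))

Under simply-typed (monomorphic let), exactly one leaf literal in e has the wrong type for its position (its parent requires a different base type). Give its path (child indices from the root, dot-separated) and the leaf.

Answer: 0.1 : false

Working:
  unify Int ~ Int
  unify Bool ~ Int
  FAIL: mismatch Bool ~ Int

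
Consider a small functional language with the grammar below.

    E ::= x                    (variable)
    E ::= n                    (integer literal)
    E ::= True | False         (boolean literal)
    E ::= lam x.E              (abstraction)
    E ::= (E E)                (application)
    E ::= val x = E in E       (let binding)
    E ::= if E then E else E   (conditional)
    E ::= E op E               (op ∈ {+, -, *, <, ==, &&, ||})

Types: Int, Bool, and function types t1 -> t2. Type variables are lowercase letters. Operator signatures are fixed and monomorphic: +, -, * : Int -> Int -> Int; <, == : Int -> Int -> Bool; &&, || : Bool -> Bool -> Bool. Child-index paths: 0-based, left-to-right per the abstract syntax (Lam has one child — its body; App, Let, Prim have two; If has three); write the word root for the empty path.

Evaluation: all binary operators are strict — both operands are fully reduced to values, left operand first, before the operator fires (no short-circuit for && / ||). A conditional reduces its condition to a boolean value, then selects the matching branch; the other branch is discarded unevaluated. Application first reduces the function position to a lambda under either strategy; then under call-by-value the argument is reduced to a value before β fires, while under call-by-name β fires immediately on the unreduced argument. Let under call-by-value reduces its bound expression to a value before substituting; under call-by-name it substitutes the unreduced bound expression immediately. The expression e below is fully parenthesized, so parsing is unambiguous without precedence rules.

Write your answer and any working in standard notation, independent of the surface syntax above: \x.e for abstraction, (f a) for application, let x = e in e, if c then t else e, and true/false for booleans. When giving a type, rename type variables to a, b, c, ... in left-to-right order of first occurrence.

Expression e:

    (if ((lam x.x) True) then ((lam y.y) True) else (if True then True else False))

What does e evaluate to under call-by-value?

Answer: true

Trace:
step 0: (if ((\x.x) true) then ((\y.y) true) else (if true then true else false))
step 1: [beta@0] (if true then ((\y.y) true) else (if true then true else false))
step 2: [if@root] ((\y.y) true)
step 3: [beta@root] true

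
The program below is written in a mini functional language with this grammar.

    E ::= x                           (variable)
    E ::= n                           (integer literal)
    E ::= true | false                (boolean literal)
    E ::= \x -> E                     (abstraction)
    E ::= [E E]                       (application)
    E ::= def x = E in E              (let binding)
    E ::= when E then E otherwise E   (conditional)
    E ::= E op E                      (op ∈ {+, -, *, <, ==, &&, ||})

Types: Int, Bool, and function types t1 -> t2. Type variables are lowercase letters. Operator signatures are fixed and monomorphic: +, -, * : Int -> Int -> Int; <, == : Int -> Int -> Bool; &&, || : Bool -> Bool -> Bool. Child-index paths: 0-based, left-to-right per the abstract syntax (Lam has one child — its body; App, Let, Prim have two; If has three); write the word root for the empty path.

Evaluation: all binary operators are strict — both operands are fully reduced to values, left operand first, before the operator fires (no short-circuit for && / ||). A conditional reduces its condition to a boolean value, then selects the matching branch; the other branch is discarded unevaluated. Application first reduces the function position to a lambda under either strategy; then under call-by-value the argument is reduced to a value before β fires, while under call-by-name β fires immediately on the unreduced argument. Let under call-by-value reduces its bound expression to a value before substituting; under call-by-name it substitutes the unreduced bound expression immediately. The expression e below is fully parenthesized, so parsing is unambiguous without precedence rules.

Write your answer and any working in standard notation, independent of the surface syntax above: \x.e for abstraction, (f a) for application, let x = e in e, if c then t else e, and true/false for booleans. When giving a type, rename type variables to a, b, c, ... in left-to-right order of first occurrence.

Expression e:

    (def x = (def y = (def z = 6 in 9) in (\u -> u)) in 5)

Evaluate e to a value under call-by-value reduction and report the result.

Trace:
step 0: (let x = (let y = (let z = 6 in 9) in (\u.u)) in 5)
step 1: [let@0.0] (let x = (let y = 9 in (\u.u)) in 5)
step 2: [let@0] (let x = (\u.u) in 5)
step 3: [let@root] 5

Answer: 5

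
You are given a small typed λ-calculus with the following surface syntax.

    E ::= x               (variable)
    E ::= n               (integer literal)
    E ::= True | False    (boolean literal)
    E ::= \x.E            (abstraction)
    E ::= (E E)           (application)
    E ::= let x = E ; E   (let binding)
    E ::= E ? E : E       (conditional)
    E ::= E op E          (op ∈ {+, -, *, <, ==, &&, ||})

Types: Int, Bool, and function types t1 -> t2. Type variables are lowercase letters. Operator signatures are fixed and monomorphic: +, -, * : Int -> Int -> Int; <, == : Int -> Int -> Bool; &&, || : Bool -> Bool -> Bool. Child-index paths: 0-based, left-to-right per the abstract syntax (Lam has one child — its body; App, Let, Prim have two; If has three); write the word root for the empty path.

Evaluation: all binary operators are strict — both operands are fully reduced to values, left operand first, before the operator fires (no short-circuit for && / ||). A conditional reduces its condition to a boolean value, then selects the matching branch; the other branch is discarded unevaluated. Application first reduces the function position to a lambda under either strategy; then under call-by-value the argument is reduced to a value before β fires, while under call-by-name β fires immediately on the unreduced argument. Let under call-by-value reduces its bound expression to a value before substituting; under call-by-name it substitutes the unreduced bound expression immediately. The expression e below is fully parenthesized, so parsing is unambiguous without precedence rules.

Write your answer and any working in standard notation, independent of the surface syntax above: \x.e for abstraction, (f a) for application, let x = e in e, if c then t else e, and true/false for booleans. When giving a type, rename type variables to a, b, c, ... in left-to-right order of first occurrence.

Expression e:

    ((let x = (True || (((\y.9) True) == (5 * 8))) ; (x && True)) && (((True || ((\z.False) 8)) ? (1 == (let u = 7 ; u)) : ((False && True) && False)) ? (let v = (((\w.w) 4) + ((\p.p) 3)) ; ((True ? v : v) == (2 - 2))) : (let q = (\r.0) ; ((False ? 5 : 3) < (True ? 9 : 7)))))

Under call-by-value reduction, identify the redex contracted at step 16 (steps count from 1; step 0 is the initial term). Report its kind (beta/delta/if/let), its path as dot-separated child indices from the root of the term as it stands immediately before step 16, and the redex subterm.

Answer: delta at 1 : (3 < 9)

Derivation:
step 0: ((let x = (true || (((\y.9) true) == (5 * 8))) in (x && true)) && (if (if (true || ((\z.false) 8)) then (1 == (let u = 7 in u)) else ((false && true) && false)) then (let v = (((\w.w) 4) + ((\p.p) 3)) in ((if true then v else v) == (2 - 2))) else (let q = (\r.0) in ((if false then 5 else 3) < (if true then 9 else 7)))))
step 1: [beta@0.0.1.0] ((let x = (true || (9 == (5 * 8))) in (x && true)) && (if (if (true || ((\z.false) 8)) then (1 == (let u = 7 in u)) else ((false && true) && false)) then (let v = (((\w.w) 4) + ((\p.p) 3)) in ((if true then v else v) == (2 - 2))) else (let q = (\r.0) in ((if false then 5 else 3) < (if true then 9 else 7)))))
step 2: [delta@0.0.1.1] ((let x = (true || (9 == 40)) in (x && true)) && (if (if (true || ((\z.false) 8)) then (1 == (let u = 7 in u)) else ((false && true) && false)) then (let v = (((\w.w) 4) + ((\p.p) 3)) in ((if true then v else v) == (2 - 2))) else (let q = (\r.0) in ((if false then 5 else 3) < (if true then 9 else 7)))))
step 3: [delta@0.0.1] ((let x = (true || false) in (x && true)) && (if (if (true || ((\z.false) 8)) then (1 == (let u = 7 in u)) else ((false && true) && false)) then (let v = (((\w.w) 4) + ((\p.p) 3)) in ((if true then v else v) == (2 - 2))) else (let q = (\r.0) in ((if false then 5 else 3) < (if true then 9 else 7)))))
step 4: [delta@0.0] ((let x = true in (x && true)) && (if (if (true || ((\z.false) 8)) then (1 == (let u = 7 in u)) else ((false && true) && false)) then (let v = (((\w.w) 4) + ((\p.p) 3)) in ((if true then v else v) == (2 - 2))) else (let q = (\r.0) in ((if false then 5 else 3) < (if true then 9 else 7)))))
step 5: [let@0] ((true && true) && (if (if (true || ((\z.false) 8)) then (1 == (let u = 7 in u)) else ((false && true) && false)) then (let v = (((\w.w) 4) + ((\p.p) 3)) in ((if true then v else v) == (2 - 2))) else (let q = (\r.0) in ((if false then 5 else 3) < (if true then 9 else 7)))))
step 6: [delta@0] (true && (if (if (true || ((\z.false) 8)) then (1 == (let u = 7 in u)) else ((false && true) && false)) then (let v = (((\w.w) 4) + ((\p.p) 3)) in ((if true then v else v) == (2 - 2))) else (let q = (\r.0) in ((if false then 5 else 3) < (if true then 9 else 7)))))
step 7: [beta@1.0.0.1] (true && (if (if (true || false) then (1 == (let u = 7 in u)) else ((false && true) && false)) then (let v = (((\w.w) 4) + ((\p.p) 3)) in ((if true then v else v) == (2 - 2))) else (let q = (\r.0) in ((if false then 5 else 3) < (if true then 9 else 7)))))
step 8: [delta@1.0.0] (true && (if (if true then (1 == (let u = 7 in u)) else ((false && true) && false)) then (let v = (((\w.w) 4) + ((\p.p) 3)) in ((if true then v else v) == (2 - 2))) else (let q = (\r.0) in ((if false then 5 else 3) < (if true then 9 else 7)))))
step 9: [if@1.0] (true && (if (1 == (let u = 7 in u)) then (let v = (((\w.w) 4) + ((\p.p) 3)) in ((if true then v else v) == (2 - 2))) else (let q = (\r.0) in ((if false then 5 else 3) < (if true then 9 else 7)))))
step 10: [let@1.0.1] (true && (if (1 == 7) then (let v = (((\w.w) 4) + ((\p.p) 3)) in ((if true then v else v) == (2 - 2))) else (let q = (\r.0) in ((if false then 5 else 3) < (if true then 9 else 7)))))
step 11: [delta@1.0] (true && (if false then (let v = (((\w.w) 4) + ((\p.p) 3)) in ((if true then v else v) == (2 - 2))) else (let q = (\r.0) in ((if false then 5 else 3) < (if true then 9 else 7)))))
step 12: [if@1] (true && (let q = (\r.0) in ((if false then 5 else 3) < (if true then 9 else 7))))
step 13: [let@1] (true && ((if false then 5 else 3) < (if true then 9 else 7)))
step 14: [if@1.0] (true && (3 < (if true then 9 else 7)))
step 15: [if@1.1] (true && (3 < 9))
step 16: [delta@1] (true && true)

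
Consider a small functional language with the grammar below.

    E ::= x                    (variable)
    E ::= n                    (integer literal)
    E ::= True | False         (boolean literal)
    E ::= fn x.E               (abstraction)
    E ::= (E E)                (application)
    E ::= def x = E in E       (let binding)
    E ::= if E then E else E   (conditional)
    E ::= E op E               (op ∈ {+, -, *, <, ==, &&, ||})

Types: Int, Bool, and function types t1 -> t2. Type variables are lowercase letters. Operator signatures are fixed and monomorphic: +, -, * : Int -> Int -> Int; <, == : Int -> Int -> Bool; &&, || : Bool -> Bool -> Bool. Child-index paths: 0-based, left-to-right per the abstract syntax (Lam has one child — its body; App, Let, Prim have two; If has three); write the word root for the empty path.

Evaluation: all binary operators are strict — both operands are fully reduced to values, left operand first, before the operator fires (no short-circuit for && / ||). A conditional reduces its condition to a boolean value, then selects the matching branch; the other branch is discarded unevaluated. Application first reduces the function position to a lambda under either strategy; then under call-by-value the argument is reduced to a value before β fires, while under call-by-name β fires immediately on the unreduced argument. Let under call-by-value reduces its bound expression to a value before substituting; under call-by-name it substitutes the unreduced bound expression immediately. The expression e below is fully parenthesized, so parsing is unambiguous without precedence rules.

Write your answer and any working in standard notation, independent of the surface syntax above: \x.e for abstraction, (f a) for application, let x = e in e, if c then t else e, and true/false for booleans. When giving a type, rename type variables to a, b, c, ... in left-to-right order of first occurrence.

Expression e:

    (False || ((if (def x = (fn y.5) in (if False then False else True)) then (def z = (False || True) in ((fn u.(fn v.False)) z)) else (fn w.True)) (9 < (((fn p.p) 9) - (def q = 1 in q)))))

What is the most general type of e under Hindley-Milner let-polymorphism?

Answer: Bool

Working:
  unify Bool ~ Bool
\y._ : a -> Int
let x : forall. a -> Int
  unify Bool ~ Bool
  unify Bool ~ Bool
  unify Bool ~ Bool
  unify Bool ~ Bool
  unify Bool ~ Bool
let z : Bool
\v._ : c -> Bool
\u._ : b -> c -> Bool
z : Bool
  unify b -> c -> Bool ~ Bool -> d
  unify b ~ Bool
  unify c -> Bool ~ d
_ _ : c -> Bool
\w._ : e -> Bool
  unify c -> Bool ~ e -> Bool
  unify c ~ e
  unify Bool ~ Bool
  unify Int ~ Int
p : f
\p._ : f -> f
  unify f -> f ~ Int -> g
  unify f ~ Int
  unify Int ~ g
_ _ : Int
  unify Int ~ Int
let q : Int
q : Int
  unify Int ~ Int
  unify Int ~ Int
  unify e -> Bool ~ Bool -> h
  unify e ~ Bool
  unify Bool ~ h
_ _ : Bool
  unify Bool ~ Bool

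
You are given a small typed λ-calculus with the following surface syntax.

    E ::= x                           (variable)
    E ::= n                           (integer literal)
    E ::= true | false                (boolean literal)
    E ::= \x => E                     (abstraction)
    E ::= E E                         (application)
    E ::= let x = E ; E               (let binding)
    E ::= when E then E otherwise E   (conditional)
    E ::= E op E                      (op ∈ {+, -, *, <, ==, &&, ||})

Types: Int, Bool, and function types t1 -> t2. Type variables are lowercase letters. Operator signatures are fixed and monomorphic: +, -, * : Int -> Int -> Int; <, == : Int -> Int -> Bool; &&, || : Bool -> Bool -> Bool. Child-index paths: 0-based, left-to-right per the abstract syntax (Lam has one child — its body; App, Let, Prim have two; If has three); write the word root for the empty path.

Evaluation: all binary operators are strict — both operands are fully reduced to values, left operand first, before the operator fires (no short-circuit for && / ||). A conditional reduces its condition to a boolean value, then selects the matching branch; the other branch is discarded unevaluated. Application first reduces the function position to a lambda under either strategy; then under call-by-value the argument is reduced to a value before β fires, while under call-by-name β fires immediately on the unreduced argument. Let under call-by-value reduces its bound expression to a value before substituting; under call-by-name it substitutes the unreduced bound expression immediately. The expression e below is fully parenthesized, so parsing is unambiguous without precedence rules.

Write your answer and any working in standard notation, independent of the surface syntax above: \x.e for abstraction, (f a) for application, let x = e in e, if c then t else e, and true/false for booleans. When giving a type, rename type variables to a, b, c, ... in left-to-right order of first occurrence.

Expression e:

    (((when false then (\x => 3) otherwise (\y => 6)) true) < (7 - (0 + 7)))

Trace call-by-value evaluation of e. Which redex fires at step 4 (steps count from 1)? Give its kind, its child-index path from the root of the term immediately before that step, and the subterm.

Working:
step 0: (((if false then (\x.3) else (\y.6)) true) < (7 - (0 + 7)))
step 1: [if@0.0] (((\y.6) true) < (7 - (0 + 7)))
step 2: [beta@0] (6 < (7 - (0 + 7)))
step 3: [delta@1.1] (6 < (7 - 7))
step 4: [delta@1] (6 < 0)

Answer: delta at 1 : (7 - 7)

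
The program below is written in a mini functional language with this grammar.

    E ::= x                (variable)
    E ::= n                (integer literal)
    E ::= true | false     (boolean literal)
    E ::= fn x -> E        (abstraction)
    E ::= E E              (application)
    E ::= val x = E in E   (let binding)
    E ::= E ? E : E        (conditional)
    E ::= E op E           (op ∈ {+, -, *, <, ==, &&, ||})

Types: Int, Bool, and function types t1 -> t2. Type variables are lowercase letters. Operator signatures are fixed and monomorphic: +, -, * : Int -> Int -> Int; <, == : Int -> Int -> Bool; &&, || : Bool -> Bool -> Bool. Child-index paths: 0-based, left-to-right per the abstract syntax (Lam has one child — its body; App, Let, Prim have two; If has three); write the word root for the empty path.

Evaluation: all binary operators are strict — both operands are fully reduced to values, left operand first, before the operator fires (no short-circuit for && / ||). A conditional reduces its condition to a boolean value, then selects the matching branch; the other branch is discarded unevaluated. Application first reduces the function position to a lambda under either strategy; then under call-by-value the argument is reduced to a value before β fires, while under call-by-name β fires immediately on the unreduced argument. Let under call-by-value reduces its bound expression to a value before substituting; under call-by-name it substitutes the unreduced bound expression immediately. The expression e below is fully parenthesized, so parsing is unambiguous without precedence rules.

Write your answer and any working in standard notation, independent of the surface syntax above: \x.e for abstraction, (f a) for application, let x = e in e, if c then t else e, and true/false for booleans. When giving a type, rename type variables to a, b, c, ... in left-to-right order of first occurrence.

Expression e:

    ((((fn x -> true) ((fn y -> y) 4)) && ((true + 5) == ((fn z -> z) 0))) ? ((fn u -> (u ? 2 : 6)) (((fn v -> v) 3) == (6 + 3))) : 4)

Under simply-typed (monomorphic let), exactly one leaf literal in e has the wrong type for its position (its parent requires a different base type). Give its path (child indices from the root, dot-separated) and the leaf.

Answer: 0.1.0.0 : true

Trace:
\x._ : a -> Bool
y : b
\y._ : b -> b
  unify b -> b ~ Int -> c
  unify b ~ Int
  unify Int ~ c
_ _ : Int
  unify a -> Bool ~ Int -> d
  unify a ~ Int
  unify Bool ~ d
_ _ : Bool
  unify Bool ~ Bool
  unify Bool ~ Int
  FAIL: mismatch Bool ~ Int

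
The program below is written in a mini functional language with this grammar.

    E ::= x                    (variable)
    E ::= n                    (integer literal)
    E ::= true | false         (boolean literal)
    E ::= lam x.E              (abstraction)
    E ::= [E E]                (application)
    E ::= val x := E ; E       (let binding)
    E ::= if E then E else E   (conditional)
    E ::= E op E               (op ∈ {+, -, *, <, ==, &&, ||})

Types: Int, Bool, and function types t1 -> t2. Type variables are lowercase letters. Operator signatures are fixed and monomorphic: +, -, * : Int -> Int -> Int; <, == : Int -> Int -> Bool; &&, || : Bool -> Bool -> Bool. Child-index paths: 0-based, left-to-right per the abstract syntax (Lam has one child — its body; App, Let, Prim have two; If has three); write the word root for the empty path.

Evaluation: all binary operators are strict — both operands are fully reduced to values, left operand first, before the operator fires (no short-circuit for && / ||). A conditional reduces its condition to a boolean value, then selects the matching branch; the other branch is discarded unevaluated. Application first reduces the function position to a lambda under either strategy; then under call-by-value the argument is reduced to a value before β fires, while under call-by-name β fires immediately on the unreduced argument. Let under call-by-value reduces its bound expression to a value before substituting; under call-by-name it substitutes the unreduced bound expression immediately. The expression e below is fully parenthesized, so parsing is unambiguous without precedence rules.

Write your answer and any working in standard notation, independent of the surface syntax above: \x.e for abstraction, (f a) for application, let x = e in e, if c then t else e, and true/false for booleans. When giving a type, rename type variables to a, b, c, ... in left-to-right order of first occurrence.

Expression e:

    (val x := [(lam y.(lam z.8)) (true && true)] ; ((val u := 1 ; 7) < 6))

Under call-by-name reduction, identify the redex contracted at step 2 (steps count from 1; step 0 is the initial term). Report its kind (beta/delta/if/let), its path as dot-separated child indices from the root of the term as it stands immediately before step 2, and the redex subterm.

Answer: let at 0 : (let u = 1 in 7)

Working:
step 0: (let x = ((\y.(\z.8)) (true && true)) in ((let u = 1 in 7) < 6))
step 1: [let@root] ((let u = 1 in 7) < 6)
step 2: [let@0] (7 < 6)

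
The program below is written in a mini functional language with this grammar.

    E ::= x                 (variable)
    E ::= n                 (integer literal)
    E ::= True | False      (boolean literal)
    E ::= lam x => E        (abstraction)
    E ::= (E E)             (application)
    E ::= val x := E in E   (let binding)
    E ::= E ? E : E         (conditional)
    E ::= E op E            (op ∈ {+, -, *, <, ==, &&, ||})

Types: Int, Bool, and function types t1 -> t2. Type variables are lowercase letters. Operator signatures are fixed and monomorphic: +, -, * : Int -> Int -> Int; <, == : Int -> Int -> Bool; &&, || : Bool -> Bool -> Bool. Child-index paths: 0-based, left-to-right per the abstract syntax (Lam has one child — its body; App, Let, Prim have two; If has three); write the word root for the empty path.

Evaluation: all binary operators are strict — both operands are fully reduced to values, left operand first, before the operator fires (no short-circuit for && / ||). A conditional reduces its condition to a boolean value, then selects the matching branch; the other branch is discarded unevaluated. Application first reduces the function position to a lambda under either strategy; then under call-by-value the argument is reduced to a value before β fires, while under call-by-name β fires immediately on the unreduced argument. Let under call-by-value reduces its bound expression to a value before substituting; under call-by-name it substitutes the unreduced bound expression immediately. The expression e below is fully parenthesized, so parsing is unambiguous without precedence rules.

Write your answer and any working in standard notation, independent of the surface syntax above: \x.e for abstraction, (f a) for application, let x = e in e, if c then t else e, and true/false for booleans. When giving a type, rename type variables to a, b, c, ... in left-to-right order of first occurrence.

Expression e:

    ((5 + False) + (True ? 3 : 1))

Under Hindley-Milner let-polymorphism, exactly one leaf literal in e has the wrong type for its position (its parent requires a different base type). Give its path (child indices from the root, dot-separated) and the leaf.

Answer: 0.1 : false

Trace:
  unify Int ~ Int
  unify Bool ~ Int
  FAIL: mismatch Bool ~ Int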